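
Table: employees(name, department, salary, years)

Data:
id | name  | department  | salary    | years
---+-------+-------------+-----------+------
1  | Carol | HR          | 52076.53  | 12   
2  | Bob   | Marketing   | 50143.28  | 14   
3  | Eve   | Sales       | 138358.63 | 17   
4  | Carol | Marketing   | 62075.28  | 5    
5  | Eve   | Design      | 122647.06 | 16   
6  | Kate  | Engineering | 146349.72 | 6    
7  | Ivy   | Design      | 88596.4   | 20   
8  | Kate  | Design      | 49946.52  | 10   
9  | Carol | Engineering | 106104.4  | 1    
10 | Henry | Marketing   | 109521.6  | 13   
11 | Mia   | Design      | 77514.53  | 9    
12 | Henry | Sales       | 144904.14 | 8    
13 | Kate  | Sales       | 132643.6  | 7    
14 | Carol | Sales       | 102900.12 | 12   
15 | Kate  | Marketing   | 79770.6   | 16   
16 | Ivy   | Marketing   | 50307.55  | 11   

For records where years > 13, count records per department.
SELECT department, COUNT(*)
FROM employees
WHERE years > 13
GROUP BY department

Note: WHERE filters rows before grouping.

Result:
  Design: 2
  Marketing: 2
  Sales: 1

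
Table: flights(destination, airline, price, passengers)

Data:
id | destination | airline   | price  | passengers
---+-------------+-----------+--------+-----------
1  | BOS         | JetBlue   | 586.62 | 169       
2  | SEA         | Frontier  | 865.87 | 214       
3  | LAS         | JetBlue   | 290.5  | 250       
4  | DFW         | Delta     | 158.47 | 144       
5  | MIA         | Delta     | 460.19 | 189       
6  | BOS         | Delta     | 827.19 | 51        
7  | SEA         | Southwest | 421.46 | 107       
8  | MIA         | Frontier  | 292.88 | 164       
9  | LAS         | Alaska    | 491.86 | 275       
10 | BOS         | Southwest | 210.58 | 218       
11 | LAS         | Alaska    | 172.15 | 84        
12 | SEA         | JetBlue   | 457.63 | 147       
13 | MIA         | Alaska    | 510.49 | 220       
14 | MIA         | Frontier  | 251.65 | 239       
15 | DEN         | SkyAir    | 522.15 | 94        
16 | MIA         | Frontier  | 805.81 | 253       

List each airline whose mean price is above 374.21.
SELECT airline, AVG(price)
FROM flights
GROUP BY airline
HAVING AVG(price) > 374.21

Result:
  Alaska: avg=391.50
  Delta: avg=481.95
  Frontier: avg=554.05
  JetBlue: avg=444.92
  SkyAir: avg=522.15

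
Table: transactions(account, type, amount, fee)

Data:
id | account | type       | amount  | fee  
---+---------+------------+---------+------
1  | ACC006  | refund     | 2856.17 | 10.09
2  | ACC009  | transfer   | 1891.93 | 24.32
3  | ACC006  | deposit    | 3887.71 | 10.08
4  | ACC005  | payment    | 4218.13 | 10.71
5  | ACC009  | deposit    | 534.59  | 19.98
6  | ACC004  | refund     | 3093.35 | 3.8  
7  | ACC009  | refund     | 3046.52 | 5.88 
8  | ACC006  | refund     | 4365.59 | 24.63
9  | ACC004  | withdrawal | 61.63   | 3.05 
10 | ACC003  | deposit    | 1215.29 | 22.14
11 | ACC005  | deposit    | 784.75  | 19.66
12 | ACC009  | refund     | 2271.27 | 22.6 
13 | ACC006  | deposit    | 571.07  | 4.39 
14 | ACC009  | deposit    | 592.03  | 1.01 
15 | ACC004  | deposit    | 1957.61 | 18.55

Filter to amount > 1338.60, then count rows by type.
SELECT type, COUNT(*)
FROM transactions
WHERE amount > 1338.60
GROUP BY type

Note: WHERE filters rows before grouping.

Result:
  deposit: 2
  payment: 1
  refund: 5
  transfer: 1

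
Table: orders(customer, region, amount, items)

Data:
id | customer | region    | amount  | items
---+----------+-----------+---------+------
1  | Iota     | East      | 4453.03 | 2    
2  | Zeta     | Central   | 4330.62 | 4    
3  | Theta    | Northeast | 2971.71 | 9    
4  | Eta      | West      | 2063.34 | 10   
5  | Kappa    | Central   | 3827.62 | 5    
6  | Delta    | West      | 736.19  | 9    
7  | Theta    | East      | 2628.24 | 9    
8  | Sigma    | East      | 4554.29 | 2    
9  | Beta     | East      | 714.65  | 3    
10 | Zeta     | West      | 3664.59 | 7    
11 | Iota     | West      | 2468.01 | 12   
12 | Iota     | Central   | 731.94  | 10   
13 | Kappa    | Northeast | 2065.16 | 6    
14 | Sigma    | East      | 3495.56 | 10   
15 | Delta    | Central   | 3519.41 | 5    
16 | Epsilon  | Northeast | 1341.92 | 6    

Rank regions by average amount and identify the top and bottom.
SELECT region, AVG(amount)
FROM orders
GROUP BY region
ORDER BY AVG(amount)

All groups:
  Northeast: 2126.26
  West: 2233.03
  Central: 3102.40
  East: 3169.15

Highest: East (3169.15)
Lowest: Northeast (2126.26)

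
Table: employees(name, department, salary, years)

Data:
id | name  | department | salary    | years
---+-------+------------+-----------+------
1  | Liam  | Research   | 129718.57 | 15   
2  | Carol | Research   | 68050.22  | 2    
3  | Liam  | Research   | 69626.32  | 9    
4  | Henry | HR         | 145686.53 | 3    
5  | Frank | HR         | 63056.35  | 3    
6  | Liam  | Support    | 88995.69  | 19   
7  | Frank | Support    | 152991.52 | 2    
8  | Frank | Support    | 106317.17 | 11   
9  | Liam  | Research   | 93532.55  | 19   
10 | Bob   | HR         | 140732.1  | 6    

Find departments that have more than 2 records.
SELECT department, COUNT(*) as cnt
FROM employees
GROUP BY department
HAVING COUNT(*) > 2

Result:
  HR: 3
  Research: 4
  Support: 3

Note: HAVING filters groups after aggregation, WHERE filters rows before.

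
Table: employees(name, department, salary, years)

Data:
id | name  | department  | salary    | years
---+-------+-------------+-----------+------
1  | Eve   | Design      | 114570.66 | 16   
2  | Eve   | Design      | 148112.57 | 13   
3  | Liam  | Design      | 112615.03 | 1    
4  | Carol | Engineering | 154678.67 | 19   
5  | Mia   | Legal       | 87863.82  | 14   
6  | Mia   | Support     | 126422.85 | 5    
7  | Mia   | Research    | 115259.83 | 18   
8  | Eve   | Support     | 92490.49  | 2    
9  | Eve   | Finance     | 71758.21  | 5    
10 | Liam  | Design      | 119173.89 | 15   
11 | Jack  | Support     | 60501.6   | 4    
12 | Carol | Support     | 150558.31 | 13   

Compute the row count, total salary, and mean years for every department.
SELECT department,
       COUNT(*) as cnt,
       SUM(salary) as total_salary,
       AVG(years) as avg_years
FROM employees
GROUP BY department

Result:
  Design: 4 records, 494472.15 total salary, 11.25 avg years
  Engineering: 1 records, 154678.67 total salary, 19.00 avg years
  Finance: 1 records, 71758.21 total salary, 5.00 avg years
  Legal: 1 records, 87863.82 total salary, 14.00 avg years
  Research: 1 records, 115259.83 total salary, 18.00 avg years
  Support: 4 records, 429973.25 total salary, 6.00 avg years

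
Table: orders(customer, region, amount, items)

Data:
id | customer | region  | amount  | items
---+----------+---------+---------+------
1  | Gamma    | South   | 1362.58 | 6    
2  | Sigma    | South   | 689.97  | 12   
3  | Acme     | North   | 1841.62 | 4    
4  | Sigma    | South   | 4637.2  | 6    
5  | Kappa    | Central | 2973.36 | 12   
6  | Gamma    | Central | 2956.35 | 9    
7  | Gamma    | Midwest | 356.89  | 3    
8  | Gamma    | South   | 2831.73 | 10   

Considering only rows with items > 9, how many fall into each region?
SELECT region, COUNT(*)
FROM orders
WHERE items > 9
GROUP BY region

Note: WHERE filters rows before grouping.

Result:
  Central: 1
  South: 2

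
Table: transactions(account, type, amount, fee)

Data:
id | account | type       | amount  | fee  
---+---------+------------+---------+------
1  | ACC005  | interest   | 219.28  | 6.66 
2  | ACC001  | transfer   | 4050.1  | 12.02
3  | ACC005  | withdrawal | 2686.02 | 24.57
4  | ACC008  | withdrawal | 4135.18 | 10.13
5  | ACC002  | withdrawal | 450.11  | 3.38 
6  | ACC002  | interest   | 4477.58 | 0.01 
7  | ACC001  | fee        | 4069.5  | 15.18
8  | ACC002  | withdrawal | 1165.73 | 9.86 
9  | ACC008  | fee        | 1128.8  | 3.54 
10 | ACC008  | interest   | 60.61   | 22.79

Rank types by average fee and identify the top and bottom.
SELECT type, AVG(fee)
FROM transactions
GROUP BY type
ORDER BY AVG(fee)

All groups:
  fee: 9.36
  interest: 9.82
  withdrawal: 11.99
  transfer: 12.02

Highest: transfer (12.02)
Lowest: fee (9.36)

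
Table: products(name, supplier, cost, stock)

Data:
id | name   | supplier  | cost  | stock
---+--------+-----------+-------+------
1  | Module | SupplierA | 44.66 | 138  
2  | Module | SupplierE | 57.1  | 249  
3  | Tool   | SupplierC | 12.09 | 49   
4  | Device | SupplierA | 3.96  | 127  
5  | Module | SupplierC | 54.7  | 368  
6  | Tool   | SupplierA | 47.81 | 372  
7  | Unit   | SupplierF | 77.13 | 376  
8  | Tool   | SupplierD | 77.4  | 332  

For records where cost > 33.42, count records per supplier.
SELECT supplier, COUNT(*)
FROM products
WHERE cost > 33.42
GROUP BY supplier

Note: WHERE filters rows before grouping.

Result:
  SupplierA: 2
  SupplierC: 1
  SupplierD: 1
  SupplierE: 1
  SupplierF: 1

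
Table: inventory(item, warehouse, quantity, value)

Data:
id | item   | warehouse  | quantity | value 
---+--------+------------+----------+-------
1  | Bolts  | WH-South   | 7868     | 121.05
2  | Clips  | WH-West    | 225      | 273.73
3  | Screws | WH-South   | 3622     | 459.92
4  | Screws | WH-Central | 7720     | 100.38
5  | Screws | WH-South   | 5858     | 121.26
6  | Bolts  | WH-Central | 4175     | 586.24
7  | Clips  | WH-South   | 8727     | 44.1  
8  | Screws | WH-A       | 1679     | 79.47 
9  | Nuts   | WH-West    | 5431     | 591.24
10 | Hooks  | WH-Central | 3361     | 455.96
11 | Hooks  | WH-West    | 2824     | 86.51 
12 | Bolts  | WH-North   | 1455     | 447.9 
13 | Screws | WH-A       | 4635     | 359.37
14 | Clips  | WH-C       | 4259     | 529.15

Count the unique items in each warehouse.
SELECT warehouse, COUNT(DISTINCT item)
FROM inventory
GROUP BY warehouse

Result:
  WH-A: 1 distinct
  WH-C: 1 distinct
  WH-Central: 3 distinct
  WH-North: 1 distinct
  WH-South: 3 distinct
  WH-West: 3 distinct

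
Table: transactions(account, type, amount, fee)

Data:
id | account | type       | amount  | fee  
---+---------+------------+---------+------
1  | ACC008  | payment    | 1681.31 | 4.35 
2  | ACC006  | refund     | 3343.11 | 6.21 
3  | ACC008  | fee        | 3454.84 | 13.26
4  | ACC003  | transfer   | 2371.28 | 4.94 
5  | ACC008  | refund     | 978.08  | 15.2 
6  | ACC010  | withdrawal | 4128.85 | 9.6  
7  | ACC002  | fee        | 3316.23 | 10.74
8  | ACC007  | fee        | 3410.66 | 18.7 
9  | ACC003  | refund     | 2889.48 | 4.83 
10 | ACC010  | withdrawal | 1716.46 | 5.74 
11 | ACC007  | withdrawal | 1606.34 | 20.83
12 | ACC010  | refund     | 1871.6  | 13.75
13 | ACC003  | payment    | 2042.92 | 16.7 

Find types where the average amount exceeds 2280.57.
SELECT type, AVG(amount)
FROM transactions
GROUP BY type
HAVING AVG(amount) > 2280.57

Result:
  fee: avg=3393.91
  transfer: avg=2371.28
  withdrawal: avg=2483.88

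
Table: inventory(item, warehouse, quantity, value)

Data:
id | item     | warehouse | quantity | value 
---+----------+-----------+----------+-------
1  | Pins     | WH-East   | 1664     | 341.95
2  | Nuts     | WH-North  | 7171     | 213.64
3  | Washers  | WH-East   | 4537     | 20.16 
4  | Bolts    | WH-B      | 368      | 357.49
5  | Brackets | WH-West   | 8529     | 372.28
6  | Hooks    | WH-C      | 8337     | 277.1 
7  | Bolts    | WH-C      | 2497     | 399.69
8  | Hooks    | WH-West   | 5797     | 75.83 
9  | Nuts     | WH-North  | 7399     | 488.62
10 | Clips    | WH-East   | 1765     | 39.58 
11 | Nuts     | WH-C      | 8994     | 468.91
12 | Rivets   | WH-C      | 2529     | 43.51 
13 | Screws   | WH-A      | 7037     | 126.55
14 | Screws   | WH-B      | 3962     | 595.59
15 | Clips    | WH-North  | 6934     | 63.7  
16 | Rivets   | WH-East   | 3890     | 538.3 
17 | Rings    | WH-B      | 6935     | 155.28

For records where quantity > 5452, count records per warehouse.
SELECT warehouse, COUNT(*)
FROM inventory
WHERE quantity > 5452
GROUP BY warehouse

Note: WHERE filters rows before grouping.

Result:
  WH-A: 1
  WH-B: 1
  WH-C: 2
  WH-North: 3
  WH-West: 2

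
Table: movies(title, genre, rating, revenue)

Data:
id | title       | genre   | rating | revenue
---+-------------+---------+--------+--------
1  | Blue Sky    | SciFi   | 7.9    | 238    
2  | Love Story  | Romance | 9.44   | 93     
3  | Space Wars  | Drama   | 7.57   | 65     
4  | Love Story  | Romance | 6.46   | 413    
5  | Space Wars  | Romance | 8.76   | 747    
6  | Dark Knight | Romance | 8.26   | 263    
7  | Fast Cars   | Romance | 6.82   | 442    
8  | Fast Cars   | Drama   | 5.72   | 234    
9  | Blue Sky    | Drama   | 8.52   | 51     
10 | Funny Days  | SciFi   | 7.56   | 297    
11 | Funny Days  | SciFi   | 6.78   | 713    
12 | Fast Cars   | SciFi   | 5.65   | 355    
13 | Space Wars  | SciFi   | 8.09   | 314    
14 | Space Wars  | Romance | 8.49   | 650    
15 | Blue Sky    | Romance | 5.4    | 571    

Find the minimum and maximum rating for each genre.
SELECT genre, MIN(rating), MAX(rating)
FROM movies
GROUP BY genre

Result:
  Drama: min=5.72, max=8.52
  Romance: min=5.40, max=9.44
  SciFi: min=5.65, max=8.09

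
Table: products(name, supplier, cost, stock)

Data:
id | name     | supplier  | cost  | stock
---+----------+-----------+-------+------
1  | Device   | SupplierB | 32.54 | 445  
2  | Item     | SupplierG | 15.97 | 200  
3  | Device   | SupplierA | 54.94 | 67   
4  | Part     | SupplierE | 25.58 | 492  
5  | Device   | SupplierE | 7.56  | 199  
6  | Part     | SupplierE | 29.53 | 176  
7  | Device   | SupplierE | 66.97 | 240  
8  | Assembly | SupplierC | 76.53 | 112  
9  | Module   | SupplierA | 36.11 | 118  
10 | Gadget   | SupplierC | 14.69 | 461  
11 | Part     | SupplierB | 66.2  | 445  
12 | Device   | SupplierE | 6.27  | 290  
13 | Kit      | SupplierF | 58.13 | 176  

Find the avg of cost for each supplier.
SELECT supplier, AVG(cost) as result
FROM products
GROUP BY supplier

Result:
  SupplierA: 45.53
  SupplierB: 49.37
  SupplierC: 45.61
  SupplierE: 27.18
  SupplierF: 58.13
  SupplierG: 15.97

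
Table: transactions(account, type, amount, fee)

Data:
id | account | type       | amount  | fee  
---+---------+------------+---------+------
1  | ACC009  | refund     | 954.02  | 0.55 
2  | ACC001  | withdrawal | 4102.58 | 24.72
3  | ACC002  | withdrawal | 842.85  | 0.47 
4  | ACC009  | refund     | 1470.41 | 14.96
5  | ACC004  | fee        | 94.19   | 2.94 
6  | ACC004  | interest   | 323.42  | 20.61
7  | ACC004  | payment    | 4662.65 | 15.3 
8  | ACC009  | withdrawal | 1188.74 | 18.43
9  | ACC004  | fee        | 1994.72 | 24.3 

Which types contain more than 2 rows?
SELECT type, COUNT(*) as cnt
FROM transactions
GROUP BY type
HAVING COUNT(*) > 2

Result:
  withdrawal: 3

Note: HAVING filters groups after aggregation, WHERE filters rows before.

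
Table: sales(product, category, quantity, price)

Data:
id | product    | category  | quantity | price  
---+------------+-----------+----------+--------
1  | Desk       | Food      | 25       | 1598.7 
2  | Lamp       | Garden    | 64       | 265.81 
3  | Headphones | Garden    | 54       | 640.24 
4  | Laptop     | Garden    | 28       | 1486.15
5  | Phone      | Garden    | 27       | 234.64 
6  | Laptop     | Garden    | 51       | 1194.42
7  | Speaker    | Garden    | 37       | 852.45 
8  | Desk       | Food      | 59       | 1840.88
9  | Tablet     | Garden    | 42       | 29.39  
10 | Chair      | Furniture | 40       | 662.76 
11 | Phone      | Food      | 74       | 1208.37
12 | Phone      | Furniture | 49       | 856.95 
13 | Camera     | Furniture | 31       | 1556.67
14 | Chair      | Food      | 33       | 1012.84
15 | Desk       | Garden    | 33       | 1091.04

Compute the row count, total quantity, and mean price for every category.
SELECT category,
       COUNT(*) as cnt,
       SUM(quantity) as total_quantity,
       AVG(price) as avg_price
FROM sales
GROUP BY category

Result:
  Food: 4 records, 191 total quantity, 1415.20 avg price
  Furniture: 3 records, 120 total quantity, 1025.46 avg price
  Garden: 8 records, 336 total quantity, 724.27 avg price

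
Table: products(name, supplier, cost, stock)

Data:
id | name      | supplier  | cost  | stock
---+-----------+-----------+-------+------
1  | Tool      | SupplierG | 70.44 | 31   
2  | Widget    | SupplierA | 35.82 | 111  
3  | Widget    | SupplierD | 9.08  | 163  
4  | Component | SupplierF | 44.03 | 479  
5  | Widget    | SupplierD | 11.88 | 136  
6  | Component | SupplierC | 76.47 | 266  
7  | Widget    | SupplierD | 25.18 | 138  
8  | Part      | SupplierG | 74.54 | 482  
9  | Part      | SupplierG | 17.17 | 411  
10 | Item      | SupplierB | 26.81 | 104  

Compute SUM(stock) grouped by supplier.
SELECT supplier, SUM(stock) as result
FROM products
GROUP BY supplier

Result:
  SupplierA: 111
  SupplierB: 104
  SupplierC: 266
  SupplierD: 437
  SupplierF: 479
  SupplierG: 924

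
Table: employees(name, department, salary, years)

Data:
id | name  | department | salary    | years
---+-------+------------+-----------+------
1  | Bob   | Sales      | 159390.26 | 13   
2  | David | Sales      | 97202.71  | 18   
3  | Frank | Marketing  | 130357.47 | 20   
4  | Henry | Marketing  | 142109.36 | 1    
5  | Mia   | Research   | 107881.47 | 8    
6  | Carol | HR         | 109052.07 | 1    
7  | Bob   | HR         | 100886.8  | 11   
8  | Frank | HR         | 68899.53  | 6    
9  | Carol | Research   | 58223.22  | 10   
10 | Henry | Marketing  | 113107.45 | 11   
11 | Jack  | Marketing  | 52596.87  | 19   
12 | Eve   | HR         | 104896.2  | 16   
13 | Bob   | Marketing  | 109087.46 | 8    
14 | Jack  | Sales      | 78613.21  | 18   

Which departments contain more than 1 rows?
SELECT department, COUNT(*) as cnt
FROM employees
GROUP BY department
HAVING COUNT(*) > 1

Result:
  HR: 4
  Marketing: 5
  Research: 2
  Sales: 3

Note: HAVING filters groups after aggregation, WHERE filters rows before.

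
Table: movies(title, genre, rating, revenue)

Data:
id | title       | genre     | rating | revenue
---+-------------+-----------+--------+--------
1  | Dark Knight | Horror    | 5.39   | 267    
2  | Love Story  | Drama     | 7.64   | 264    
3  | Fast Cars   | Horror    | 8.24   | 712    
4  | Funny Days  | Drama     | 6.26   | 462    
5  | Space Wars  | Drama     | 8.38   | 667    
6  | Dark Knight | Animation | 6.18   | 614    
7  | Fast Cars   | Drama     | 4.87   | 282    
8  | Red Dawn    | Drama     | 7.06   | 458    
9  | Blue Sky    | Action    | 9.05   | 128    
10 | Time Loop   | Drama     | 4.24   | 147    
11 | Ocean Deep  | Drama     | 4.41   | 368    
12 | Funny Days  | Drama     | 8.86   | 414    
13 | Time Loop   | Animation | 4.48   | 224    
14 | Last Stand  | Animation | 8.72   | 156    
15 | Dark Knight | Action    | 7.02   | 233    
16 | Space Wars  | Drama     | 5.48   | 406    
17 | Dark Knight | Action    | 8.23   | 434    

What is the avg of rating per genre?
SELECT genre, AVG(rating) as result
FROM movies
GROUP BY genre

Result:
  Action: 8.10
  Animation: 6.46
  Drama: 6.36
  Horror: 6.82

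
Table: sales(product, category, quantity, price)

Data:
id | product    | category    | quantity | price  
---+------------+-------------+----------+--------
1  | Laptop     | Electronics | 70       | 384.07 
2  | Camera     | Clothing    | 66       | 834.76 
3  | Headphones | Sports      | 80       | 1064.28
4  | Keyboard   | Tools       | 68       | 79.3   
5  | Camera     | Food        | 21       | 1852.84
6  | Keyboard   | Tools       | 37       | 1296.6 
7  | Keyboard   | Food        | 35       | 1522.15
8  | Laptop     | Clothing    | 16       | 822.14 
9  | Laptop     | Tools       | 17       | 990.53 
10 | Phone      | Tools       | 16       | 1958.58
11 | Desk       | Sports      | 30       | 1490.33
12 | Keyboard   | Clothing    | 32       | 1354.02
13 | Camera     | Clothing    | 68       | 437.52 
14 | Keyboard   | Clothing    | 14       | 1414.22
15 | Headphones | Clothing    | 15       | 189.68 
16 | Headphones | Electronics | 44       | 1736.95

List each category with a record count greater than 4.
SELECT category, COUNT(*) as cnt
FROM sales
GROUP BY category
HAVING COUNT(*) > 4

Result:
  Clothing: 6

Note: HAVING filters groups after aggregation, WHERE filters rows before.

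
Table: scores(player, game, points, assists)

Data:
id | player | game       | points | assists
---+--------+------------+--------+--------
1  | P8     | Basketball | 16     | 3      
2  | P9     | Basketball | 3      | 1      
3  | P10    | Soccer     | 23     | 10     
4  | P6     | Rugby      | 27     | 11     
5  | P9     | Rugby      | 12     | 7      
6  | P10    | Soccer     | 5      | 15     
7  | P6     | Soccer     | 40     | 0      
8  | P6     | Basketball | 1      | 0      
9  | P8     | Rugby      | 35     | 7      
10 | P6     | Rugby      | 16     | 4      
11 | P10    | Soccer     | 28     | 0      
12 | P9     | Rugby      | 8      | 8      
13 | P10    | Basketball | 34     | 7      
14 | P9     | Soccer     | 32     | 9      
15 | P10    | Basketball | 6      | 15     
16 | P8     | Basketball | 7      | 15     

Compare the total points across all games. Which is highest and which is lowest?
SELECT game, SUM(points)
FROM scores
GROUP BY game
ORDER BY SUM(points)

All groups:
  Basketball: 67
  Rugby: 98
  Soccer: 128

Highest: Soccer (128)
Lowest: Basketball (67)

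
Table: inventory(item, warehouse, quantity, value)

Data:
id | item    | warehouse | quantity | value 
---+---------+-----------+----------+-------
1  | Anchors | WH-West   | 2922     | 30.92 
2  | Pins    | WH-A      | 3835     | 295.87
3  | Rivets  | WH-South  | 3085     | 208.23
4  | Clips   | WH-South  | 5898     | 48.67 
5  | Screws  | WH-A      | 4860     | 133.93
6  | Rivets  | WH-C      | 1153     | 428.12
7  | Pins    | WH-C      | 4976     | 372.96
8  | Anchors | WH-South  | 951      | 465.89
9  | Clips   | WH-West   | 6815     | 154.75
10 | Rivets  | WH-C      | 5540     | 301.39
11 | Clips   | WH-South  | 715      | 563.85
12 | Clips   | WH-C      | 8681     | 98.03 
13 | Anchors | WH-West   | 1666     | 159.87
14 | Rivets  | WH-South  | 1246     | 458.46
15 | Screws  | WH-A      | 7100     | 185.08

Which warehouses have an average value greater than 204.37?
SELECT warehouse, AVG(value)
FROM inventory
GROUP BY warehouse
HAVING AVG(value) > 204.37

Result:
  WH-A: avg=204.96
  WH-C: avg=300.13
  WH-South: avg=349.02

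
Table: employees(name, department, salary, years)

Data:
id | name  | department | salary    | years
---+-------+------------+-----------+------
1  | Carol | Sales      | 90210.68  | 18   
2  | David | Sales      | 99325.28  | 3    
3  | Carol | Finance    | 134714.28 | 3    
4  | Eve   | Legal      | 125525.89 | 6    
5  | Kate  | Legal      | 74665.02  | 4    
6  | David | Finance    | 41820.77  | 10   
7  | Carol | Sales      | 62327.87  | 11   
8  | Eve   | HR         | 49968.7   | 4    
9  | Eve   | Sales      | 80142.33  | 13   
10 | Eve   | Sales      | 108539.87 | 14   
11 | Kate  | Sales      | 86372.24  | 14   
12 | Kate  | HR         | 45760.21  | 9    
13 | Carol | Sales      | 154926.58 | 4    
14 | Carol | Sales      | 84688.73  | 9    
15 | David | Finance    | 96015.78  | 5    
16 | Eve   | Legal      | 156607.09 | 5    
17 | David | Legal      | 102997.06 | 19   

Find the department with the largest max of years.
SELECT department, MAX(years) as val
FROM employees
GROUP BY department
ORDER BY val DESC
LIMIT 1

Result: Legal with max(years) = 19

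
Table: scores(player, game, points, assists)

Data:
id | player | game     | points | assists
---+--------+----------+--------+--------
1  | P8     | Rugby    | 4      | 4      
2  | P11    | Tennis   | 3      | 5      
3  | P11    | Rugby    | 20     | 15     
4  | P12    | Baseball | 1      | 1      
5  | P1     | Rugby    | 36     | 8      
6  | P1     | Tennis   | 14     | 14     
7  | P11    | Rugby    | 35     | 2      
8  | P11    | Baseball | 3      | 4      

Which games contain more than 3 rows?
SELECT game, COUNT(*) as cnt
FROM scores
GROUP BY game
HAVING COUNT(*) > 3

Result:
  Rugby: 4

Note: HAVING filters groups after aggregation, WHERE filters rows before.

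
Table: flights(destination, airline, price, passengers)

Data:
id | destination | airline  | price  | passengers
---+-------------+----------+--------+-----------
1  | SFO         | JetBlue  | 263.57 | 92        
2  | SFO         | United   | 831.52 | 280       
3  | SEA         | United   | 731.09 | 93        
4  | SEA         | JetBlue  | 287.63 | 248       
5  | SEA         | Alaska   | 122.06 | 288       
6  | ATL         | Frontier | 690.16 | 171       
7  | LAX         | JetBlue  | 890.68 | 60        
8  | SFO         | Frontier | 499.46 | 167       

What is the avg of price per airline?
SELECT airline, AVG(price) as result
FROM flights
GROUP BY airline

Result:
  Alaska: 122.06
  Frontier: 594.81
  JetBlue: 480.63
  United: 781.31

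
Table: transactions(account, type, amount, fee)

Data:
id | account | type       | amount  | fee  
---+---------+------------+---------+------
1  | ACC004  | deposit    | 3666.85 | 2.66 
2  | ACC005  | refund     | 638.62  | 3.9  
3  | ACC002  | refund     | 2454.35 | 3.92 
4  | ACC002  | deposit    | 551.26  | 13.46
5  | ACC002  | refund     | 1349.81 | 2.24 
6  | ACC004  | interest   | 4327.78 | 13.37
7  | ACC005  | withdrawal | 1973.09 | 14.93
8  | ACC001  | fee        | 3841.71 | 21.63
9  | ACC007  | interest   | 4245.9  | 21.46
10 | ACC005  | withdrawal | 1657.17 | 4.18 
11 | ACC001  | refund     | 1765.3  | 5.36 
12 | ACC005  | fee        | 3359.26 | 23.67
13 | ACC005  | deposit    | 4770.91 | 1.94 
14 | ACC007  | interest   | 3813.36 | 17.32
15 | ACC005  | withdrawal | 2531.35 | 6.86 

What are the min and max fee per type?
SELECT type, MIN(fee), MAX(fee)
FROM transactions
GROUP BY type

Result:
  deposit: min=1.94, max=13.46
  fee: min=21.63, max=23.67
  interest: min=13.37, max=21.46
  refund: min=2.24, max=5.36
  withdrawal: min=4.18, max=14.93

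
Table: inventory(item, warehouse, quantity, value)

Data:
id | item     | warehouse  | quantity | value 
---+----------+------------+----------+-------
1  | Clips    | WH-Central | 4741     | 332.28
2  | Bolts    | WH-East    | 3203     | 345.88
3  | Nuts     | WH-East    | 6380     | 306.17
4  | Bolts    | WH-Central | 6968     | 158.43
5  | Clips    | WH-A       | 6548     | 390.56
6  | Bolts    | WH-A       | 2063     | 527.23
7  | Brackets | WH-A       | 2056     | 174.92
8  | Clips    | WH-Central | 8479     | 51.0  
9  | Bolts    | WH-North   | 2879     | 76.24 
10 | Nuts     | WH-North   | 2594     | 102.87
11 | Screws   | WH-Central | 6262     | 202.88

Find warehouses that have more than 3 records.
SELECT warehouse, COUNT(*) as cnt
FROM inventory
GROUP BY warehouse
HAVING COUNT(*) > 3

Result:
  WH-Central: 4

Note: HAVING filters groups after aggregation, WHERE filters rows before.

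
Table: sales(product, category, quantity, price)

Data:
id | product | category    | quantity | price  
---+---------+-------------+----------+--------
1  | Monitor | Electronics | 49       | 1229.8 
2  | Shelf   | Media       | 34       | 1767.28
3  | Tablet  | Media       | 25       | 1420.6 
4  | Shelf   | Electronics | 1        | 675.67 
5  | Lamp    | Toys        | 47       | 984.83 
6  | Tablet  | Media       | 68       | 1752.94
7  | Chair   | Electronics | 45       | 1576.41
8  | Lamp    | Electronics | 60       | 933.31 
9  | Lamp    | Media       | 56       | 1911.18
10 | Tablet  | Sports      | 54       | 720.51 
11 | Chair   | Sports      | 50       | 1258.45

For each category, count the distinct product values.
SELECT category, COUNT(DISTINCT product)
FROM sales
GROUP BY category

Result:
  Electronics: 4 distinct
  Media: 3 distinct
  Sports: 2 distinct
  Toys: 1 distinct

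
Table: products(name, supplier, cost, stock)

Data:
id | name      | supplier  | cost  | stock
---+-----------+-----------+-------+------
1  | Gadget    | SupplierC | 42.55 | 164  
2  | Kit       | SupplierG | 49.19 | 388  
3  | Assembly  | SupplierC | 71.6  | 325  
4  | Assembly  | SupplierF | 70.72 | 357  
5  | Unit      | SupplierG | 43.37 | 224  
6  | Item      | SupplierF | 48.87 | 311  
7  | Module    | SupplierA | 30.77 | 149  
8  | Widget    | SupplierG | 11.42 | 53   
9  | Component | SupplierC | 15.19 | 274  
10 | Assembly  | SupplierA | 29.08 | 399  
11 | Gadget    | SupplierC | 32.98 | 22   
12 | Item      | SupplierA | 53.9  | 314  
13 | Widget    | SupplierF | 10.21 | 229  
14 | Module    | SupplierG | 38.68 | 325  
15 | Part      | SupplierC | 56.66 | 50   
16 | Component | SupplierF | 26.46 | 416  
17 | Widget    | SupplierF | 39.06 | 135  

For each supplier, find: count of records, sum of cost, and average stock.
SELECT supplier,
       COUNT(*) as cnt,
       SUM(cost) as total_cost,
       AVG(stock) as avg_stock
FROM products
GROUP BY supplier

Result:
  SupplierA: 3 records, 113.75 total cost, 287.33 avg stock
  SupplierC: 5 records, 218.98 total cost, 167.00 avg stock
  SupplierF: 5 records, 195.32 total cost, 289.60 avg stock
  SupplierG: 4 records, 142.66 total cost, 247.50 avg stock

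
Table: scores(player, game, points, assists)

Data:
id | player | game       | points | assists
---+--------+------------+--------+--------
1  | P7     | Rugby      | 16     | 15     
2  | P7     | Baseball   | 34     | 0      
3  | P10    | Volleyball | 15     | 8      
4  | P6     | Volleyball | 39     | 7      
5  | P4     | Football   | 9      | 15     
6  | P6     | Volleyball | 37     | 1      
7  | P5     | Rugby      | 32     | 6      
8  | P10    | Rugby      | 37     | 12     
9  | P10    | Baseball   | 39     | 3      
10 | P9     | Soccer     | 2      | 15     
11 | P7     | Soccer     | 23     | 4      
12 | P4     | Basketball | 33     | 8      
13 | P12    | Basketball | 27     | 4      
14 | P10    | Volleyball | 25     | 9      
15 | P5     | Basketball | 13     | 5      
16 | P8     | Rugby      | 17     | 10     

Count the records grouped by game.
SELECT game, COUNT(*) as count
FROM scores
GROUP BY game

Result:
  Baseball: 2
  Basketball: 3
  Football: 1
  Rugby: 4
  Soccer: 2
  Volleyball: 4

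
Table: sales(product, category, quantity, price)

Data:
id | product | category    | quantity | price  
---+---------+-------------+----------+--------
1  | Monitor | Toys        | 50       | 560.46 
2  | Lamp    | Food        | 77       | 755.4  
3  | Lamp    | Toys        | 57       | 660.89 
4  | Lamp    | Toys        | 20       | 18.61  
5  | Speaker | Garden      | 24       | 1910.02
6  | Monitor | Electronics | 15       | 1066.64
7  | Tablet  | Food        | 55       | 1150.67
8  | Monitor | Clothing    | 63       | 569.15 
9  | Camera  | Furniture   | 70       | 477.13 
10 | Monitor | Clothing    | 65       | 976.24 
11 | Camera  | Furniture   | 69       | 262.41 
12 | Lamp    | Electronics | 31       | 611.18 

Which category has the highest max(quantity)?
SELECT category, MAX(quantity) as val
FROM sales
GROUP BY category
ORDER BY val DESC
LIMIT 1

Result: Food with max(quantity) = 77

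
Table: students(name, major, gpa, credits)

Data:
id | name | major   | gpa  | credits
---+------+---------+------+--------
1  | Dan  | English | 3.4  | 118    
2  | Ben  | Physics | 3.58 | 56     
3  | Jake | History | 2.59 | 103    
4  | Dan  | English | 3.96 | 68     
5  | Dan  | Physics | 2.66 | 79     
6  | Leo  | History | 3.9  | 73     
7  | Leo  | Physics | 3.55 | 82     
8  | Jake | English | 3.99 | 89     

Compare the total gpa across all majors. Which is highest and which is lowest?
SELECT major, SUM(gpa)
FROM students
GROUP BY major
ORDER BY SUM(gpa)

All groups:
  History: 6.49
  Physics: 9.79
  English: 11.35

Highest: English (11.35)
Lowest: History (6.49)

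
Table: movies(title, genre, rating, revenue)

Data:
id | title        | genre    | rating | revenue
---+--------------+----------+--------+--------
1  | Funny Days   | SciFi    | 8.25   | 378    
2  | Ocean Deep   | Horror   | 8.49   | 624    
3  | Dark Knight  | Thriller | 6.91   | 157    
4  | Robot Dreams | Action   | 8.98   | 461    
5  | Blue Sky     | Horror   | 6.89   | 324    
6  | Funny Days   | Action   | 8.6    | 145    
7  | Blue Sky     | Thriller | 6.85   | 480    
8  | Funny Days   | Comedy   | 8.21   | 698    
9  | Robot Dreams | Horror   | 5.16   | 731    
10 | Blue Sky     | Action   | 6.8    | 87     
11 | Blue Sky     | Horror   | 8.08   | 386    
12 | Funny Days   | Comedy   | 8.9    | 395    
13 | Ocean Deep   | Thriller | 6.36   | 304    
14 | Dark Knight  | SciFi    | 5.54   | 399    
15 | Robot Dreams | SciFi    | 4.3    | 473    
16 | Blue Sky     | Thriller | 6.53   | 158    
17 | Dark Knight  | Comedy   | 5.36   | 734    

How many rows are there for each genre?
SELECT genre, COUNT(*) as count
FROM movies
GROUP BY genre

Result:
  Action: 3
  Comedy: 3
  Horror: 4
  SciFi: 3
  Thriller: 4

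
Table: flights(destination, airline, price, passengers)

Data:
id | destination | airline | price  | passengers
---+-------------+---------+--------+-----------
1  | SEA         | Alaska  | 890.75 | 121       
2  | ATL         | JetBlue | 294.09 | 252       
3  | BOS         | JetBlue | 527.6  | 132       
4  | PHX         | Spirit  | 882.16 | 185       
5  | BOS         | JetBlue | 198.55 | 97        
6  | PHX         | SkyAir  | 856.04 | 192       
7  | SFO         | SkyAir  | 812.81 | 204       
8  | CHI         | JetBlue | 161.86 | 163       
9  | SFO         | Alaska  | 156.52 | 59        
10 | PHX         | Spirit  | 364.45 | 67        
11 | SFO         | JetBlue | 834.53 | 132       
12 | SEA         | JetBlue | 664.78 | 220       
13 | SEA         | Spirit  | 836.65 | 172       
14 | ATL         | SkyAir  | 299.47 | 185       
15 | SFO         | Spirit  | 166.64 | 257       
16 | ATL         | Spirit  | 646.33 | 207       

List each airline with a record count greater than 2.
SELECT airline, COUNT(*) as cnt
FROM flights
GROUP BY airline
HAVING COUNT(*) > 2

Result:
  JetBlue: 6
  SkyAir: 3
  Spirit: 5

Note: HAVING filters groups after aggregation, WHERE filters rows before.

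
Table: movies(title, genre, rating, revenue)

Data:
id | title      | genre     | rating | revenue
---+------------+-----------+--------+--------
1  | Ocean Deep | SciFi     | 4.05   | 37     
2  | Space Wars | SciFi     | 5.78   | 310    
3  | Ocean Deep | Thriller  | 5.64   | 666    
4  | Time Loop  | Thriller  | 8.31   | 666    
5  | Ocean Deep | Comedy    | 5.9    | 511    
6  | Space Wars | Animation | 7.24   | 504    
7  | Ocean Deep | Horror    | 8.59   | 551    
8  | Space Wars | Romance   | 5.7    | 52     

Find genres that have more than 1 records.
SELECT genre, COUNT(*) as cnt
FROM movies
GROUP BY genre
HAVING COUNT(*) > 1

Result:
  SciFi: 2
  Thriller: 2

Note: HAVING filters groups after aggregation, WHERE filters rows before.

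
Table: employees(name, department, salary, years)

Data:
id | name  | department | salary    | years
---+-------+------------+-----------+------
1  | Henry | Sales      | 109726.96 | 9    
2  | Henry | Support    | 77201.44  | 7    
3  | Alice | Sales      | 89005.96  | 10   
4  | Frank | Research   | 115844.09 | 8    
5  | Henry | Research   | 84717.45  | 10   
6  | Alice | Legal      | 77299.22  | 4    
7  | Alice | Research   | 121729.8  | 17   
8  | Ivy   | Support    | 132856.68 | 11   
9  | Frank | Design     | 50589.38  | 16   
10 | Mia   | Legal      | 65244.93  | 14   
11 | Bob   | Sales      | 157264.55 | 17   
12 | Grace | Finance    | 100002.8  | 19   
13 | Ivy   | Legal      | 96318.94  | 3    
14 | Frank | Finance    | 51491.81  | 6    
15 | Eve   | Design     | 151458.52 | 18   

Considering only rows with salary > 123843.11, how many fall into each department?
SELECT department, COUNT(*)
FROM employees
WHERE salary > 123843.11
GROUP BY department

Note: WHERE filters rows before grouping.

Result:
  Design: 1
  Sales: 1
  Support: 1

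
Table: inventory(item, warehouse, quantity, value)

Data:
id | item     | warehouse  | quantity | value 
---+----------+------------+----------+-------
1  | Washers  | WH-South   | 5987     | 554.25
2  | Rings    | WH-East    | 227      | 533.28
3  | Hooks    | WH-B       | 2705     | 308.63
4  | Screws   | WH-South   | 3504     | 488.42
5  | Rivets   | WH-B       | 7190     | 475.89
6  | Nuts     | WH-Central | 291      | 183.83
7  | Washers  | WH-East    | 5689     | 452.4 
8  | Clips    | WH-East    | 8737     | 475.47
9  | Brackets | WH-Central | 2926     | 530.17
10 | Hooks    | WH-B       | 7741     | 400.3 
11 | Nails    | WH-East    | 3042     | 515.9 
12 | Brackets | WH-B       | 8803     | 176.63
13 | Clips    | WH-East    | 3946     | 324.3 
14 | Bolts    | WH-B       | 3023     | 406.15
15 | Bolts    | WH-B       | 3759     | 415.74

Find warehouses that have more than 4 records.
SELECT warehouse, COUNT(*) as cnt
FROM inventory
GROUP BY warehouse
HAVING COUNT(*) > 4

Result:
  WH-B: 6
  WH-East: 5

Note: HAVING filters groups after aggregation, WHERE filters rows before.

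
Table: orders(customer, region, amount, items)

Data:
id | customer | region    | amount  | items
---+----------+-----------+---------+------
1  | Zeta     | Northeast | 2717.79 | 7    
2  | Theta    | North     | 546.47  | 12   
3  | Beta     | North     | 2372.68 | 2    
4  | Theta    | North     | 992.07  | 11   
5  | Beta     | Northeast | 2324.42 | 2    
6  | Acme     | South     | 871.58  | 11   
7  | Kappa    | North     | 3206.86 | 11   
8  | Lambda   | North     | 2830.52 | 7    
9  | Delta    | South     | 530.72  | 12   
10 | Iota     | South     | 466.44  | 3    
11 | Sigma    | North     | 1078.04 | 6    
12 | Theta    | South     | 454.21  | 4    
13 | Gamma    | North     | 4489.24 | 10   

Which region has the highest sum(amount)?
SELECT region, SUM(amount) as val
FROM orders
GROUP BY region
ORDER BY val DESC
LIMIT 1

Result: North with sum(amount) = 15515.88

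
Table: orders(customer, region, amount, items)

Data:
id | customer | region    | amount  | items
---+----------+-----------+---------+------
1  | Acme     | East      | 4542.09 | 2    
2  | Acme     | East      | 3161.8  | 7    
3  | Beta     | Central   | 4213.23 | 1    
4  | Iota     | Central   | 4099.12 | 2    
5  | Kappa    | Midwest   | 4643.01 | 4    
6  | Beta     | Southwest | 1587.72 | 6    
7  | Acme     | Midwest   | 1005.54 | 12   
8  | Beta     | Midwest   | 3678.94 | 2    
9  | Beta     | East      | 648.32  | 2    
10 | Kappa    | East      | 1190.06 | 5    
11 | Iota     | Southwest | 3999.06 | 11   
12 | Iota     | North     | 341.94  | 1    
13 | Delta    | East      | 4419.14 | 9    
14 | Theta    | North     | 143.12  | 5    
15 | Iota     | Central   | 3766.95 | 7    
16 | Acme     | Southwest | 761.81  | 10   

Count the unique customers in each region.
SELECT region, COUNT(DISTINCT customer)
FROM orders
GROUP BY region

Result:
  Central: 2 distinct
  East: 4 distinct
  Midwest: 3 distinct
  North: 2 distinct
  Southwest: 3 distinct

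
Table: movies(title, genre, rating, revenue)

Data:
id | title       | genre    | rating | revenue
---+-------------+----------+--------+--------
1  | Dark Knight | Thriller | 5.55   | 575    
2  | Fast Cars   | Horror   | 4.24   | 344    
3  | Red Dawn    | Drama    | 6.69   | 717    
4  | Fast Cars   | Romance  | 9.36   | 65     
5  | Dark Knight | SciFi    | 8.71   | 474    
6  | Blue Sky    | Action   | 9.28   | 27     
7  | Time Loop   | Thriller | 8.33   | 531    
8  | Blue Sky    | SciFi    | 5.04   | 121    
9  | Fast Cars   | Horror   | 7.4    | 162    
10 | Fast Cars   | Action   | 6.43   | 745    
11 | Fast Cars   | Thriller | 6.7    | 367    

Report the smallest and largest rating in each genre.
SELECT genre, MIN(rating), MAX(rating)
FROM movies
GROUP BY genre

Result:
  Action: min=6.43, max=9.28
  Drama: min=6.69, max=6.69
  Horror: min=4.24, max=7.40
  Romance: min=9.36, max=9.36
  SciFi: min=5.04, max=8.71
  Thriller: min=5.55, max=8.33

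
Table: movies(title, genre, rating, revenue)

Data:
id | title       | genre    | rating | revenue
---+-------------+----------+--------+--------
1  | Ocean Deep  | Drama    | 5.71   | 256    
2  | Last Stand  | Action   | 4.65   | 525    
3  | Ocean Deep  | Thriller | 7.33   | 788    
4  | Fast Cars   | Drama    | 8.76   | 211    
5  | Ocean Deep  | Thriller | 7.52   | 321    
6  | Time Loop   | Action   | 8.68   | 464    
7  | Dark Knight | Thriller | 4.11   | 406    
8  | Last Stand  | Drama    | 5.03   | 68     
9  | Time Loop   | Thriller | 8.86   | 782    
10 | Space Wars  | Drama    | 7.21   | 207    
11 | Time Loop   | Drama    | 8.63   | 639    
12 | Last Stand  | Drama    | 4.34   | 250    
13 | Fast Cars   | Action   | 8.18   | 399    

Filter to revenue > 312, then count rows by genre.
SELECT genre, COUNT(*)
FROM movies
WHERE revenue > 312
GROUP BY genre

Note: WHERE filters rows before grouping.

Result:
  Action: 3
  Drama: 1
  Thriller: 4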